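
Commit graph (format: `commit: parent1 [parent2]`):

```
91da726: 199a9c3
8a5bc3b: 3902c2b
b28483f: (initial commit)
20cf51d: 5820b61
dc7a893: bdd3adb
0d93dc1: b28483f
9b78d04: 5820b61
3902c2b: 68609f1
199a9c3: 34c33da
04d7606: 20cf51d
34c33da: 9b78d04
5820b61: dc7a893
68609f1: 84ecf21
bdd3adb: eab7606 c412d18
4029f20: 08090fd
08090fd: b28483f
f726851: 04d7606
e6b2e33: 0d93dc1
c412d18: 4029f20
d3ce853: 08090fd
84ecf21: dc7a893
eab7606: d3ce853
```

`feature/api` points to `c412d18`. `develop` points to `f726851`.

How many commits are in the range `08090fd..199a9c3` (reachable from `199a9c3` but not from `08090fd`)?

10

Reachable from 199a9c3: {08090fd, 199a9c3, 34c33da, 4029f20, 5820b61, 9b78d04, b28483f, bdd3adb, c412d18, d3ce853, dc7a893, eab7606}.
Reachable from 08090fd: {08090fd, b28483f}.
In 199a9c3's history but not 08090fd's: {199a9c3, 34c33da, 4029f20, 5820b61, 9b78d04, bdd3adb, c412d18, d3ce853, dc7a893, eab7606} — 10 commits.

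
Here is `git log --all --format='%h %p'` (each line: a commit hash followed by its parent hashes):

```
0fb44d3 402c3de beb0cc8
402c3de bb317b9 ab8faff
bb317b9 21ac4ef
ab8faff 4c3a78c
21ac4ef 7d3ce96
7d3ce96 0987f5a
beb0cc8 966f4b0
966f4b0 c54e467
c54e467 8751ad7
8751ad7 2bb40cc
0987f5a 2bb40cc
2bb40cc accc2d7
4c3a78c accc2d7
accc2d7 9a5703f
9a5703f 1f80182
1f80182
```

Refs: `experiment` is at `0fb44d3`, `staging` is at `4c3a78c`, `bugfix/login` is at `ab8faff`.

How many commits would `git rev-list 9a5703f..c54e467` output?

4

Reachable from c54e467: {1f80182, 2bb40cc, 8751ad7, 9a5703f, accc2d7, c54e467}.
Reachable from 9a5703f: {1f80182, 9a5703f}.
In c54e467's history but not 9a5703f's: {2bb40cc, 8751ad7, accc2d7, c54e467} — 4 commits.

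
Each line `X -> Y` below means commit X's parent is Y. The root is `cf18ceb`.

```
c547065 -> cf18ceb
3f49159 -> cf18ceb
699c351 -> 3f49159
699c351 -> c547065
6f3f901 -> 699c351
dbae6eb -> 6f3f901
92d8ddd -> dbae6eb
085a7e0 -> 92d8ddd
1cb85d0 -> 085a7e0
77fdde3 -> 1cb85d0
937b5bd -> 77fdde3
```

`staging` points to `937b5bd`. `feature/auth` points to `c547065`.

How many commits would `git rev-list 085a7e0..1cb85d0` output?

1

Reachable from 1cb85d0: {085a7e0, 1cb85d0, 3f49159, 699c351, 6f3f901, 92d8ddd, c547065, cf18ceb, dbae6eb}.
Reachable from 085a7e0: {085a7e0, 3f49159, 699c351, 6f3f901, 92d8ddd, c547065, cf18ceb, dbae6eb}.
In 1cb85d0's history but not 085a7e0's: {1cb85d0} — 1 commit.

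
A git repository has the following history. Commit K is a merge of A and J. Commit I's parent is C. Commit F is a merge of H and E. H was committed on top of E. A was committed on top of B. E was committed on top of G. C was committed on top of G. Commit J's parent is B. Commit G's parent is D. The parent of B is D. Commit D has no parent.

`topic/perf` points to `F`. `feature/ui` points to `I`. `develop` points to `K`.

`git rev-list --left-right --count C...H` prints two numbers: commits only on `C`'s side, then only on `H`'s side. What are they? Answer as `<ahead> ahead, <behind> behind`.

Reachable from C: {C, D, G}.
Reachable from H: {D, E, G, H}.
Only in C's history (ahead): {C} — 1.
Only in H's history (behind): {E, H} — 2.

1 ahead, 2 behind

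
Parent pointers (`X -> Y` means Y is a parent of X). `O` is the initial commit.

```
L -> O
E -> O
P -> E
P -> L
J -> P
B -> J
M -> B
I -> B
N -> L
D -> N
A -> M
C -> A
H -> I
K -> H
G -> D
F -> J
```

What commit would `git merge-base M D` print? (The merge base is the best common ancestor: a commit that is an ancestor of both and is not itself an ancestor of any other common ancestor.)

Ancestors of M: {B, E, J, L, M, O, P}.
Ancestors of D: {D, L, N, O}.
Common ancestors: {L, O}.
Among these, L is not an ancestor of any other common ancestor — it is the merge base.

L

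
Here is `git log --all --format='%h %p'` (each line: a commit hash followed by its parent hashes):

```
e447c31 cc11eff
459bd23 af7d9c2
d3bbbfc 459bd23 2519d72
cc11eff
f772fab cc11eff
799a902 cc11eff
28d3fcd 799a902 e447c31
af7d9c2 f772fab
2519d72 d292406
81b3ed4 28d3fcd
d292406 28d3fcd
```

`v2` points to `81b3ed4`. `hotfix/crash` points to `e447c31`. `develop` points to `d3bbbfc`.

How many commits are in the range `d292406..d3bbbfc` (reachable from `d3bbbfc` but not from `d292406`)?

5

Reachable from d3bbbfc: {2519d72, 28d3fcd, 459bd23, 799a902, af7d9c2, cc11eff, d292406, d3bbbfc, e447c31, f772fab}.
Reachable from d292406: {28d3fcd, 799a902, cc11eff, d292406, e447c31}.
In d3bbbfc's history but not d292406's: {2519d72, 459bd23, af7d9c2, d3bbbfc, f772fab} — 5 commits.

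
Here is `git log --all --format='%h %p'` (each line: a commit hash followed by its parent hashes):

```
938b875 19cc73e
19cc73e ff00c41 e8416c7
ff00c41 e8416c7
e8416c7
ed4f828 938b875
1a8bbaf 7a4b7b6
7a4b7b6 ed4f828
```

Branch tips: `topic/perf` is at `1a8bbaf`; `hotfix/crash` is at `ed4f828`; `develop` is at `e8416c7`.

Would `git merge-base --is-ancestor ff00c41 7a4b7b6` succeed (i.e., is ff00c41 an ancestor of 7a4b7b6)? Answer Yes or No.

Yes

Ancestors of 7a4b7b6 (commits reachable by following parents): {19cc73e, 7a4b7b6, 938b875, e8416c7, ed4f828, ff00c41}.
ff00c41 is in that set, so it is an ancestor of 7a4b7b6.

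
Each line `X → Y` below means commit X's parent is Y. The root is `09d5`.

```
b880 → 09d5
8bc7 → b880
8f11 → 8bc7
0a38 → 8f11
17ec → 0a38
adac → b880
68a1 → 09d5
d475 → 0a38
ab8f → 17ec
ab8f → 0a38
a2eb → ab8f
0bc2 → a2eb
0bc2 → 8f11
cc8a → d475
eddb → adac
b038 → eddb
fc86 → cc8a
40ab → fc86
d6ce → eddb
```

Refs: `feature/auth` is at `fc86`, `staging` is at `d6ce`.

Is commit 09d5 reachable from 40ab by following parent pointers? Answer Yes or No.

Ancestors of 40ab (commits reachable by following parents): {09d5, 0a38, 40ab, 8bc7, 8f11, b880, cc8a, d475, fc86}.
09d5 is in that set, so it is an ancestor of 40ab.

Yes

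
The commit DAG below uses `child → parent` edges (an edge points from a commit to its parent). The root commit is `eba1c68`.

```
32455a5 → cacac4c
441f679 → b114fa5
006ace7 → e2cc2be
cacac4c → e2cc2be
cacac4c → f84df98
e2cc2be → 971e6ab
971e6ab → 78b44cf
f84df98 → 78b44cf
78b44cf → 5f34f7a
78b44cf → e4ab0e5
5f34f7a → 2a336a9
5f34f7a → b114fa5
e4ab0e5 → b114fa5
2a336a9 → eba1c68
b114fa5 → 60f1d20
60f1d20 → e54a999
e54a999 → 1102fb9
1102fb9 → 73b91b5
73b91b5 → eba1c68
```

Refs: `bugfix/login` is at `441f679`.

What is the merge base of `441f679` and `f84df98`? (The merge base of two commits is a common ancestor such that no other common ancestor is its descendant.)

b114fa5

Ancestors of 441f679: {1102fb9, 441f679, 60f1d20, 73b91b5, b114fa5, e54a999, eba1c68}.
Ancestors of f84df98: {1102fb9, 2a336a9, 5f34f7a, 60f1d20, 73b91b5, 78b44cf, b114fa5, e4ab0e5, e54a999, eba1c68, f84df98}.
Common ancestors: {1102fb9, 60f1d20, 73b91b5, b114fa5, e54a999, eba1c68}.
Among these, b114fa5 is not an ancestor of any other common ancestor — it is the merge base.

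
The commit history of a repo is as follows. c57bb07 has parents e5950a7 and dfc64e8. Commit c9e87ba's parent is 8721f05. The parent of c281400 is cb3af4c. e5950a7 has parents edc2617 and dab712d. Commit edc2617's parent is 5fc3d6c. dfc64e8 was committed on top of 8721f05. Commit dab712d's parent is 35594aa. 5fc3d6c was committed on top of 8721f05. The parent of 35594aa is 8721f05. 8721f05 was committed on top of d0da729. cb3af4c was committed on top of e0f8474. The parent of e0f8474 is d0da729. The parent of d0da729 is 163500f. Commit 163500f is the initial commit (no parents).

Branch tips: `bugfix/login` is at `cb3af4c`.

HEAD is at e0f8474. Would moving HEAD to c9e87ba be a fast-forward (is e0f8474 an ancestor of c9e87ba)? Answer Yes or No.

A fast-forward from e0f8474 to c9e87ba is possible iff e0f8474 is an ancestor of c9e87ba.
Ancestors of c9e87ba: {163500f, 8721f05, c9e87ba, d0da729}.
e0f8474 is not among them, so fast-forward is not possible.

No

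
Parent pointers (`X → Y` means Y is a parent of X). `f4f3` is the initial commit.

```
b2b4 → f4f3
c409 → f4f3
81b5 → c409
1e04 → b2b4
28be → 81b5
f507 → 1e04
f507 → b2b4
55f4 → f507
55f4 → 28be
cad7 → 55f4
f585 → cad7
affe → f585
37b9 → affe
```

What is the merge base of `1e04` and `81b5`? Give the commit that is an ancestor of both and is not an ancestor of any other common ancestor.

Ancestors of 1e04: {1e04, b2b4, f4f3}.
Ancestors of 81b5: {81b5, c409, f4f3}.
Common ancestors: {f4f3}.
The only common ancestor is f4f3, so it is the merge base.

f4f3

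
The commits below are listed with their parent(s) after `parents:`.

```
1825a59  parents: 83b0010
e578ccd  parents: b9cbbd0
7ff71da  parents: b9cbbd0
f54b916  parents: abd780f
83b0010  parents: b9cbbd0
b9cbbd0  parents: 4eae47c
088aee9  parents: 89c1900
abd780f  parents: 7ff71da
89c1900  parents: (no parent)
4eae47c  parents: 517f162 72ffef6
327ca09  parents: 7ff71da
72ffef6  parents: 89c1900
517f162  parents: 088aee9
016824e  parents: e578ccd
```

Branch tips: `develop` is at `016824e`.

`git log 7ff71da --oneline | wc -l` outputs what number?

7

Walking parent pointers from 7ff71da: reachable set = {088aee9, 4eae47c, 517f162, 72ffef6, 7ff71da, 89c1900, b9cbbd0}.
That is 7 commits.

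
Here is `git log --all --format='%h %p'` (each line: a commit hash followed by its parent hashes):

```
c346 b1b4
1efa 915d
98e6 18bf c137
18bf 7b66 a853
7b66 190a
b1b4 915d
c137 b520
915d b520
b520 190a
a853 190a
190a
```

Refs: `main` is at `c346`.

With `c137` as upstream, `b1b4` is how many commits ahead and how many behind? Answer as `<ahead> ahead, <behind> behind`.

2 ahead, 1 behind

Reachable from b1b4: {190a, 915d, b1b4, b520}.
Reachable from c137: {190a, b520, c137}.
Only in b1b4's history (ahead): {915d, b1b4} — 2.
Only in c137's history (behind): {c137} — 1.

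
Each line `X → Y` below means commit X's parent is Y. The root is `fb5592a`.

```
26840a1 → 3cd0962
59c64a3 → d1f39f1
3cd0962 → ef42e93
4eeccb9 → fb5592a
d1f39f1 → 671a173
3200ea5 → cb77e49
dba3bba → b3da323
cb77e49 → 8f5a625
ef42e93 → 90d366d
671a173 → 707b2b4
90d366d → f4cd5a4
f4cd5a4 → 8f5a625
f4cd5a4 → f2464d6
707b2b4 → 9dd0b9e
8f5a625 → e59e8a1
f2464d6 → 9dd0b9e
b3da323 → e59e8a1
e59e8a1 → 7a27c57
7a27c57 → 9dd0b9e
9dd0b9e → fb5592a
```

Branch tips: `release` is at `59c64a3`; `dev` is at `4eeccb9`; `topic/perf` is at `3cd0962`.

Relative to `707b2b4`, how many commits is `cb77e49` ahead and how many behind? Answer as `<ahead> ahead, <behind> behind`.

Reachable from cb77e49: {7a27c57, 8f5a625, 9dd0b9e, cb77e49, e59e8a1, fb5592a}.
Reachable from 707b2b4: {707b2b4, 9dd0b9e, fb5592a}.
Only in cb77e49's history (ahead): {7a27c57, 8f5a625, cb77e49, e59e8a1} — 4.
Only in 707b2b4's history (behind): {707b2b4} — 1.

4 ahead, 1 behind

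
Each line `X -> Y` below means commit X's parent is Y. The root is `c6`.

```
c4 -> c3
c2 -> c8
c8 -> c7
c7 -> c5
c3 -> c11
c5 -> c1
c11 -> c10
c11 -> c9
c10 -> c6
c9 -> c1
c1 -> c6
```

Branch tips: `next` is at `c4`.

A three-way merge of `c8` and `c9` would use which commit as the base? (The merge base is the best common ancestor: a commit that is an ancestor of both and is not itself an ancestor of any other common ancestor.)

Ancestors of c8: {c1, c5, c6, c7, c8}.
Ancestors of c9: {c1, c6, c9}.
Common ancestors: {c1, c6}.
Among these, c1 is not an ancestor of any other common ancestor — it is the merge base.

c1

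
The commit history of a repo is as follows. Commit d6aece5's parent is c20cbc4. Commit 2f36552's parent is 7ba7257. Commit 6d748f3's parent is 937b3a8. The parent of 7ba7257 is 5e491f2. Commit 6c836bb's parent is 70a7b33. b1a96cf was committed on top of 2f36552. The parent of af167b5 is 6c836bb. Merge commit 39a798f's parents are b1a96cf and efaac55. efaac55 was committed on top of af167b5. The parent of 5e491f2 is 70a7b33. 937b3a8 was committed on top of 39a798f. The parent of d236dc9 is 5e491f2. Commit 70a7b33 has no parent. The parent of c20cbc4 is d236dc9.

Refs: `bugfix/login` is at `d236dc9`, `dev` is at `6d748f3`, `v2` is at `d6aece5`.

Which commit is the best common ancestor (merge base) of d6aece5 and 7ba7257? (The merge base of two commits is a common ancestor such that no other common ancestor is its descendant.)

Ancestors of d6aece5: {5e491f2, 70a7b33, c20cbc4, d236dc9, d6aece5}.
Ancestors of 7ba7257: {5e491f2, 70a7b33, 7ba7257}.
Common ancestors: {5e491f2, 70a7b33}.
Among these, 5e491f2 is not an ancestor of any other common ancestor — it is the merge base.

5e491f2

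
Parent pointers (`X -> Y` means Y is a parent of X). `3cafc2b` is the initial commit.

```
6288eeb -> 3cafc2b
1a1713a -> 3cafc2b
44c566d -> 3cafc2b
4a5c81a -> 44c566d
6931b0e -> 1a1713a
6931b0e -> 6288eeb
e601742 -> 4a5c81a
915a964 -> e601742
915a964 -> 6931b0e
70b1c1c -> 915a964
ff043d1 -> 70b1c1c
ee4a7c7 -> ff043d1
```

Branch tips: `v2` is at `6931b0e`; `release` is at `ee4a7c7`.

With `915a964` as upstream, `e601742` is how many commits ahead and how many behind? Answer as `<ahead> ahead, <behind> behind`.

Reachable from e601742: {3cafc2b, 44c566d, 4a5c81a, e601742}.
Reachable from 915a964: {1a1713a, 3cafc2b, 44c566d, 4a5c81a, 6288eeb, 6931b0e, 915a964, e601742}.
Only in e601742's history (ahead): {} — 0.
Only in 915a964's history (behind): {1a1713a, 6288eeb, 6931b0e, 915a964} — 4.

0 ahead, 4 behind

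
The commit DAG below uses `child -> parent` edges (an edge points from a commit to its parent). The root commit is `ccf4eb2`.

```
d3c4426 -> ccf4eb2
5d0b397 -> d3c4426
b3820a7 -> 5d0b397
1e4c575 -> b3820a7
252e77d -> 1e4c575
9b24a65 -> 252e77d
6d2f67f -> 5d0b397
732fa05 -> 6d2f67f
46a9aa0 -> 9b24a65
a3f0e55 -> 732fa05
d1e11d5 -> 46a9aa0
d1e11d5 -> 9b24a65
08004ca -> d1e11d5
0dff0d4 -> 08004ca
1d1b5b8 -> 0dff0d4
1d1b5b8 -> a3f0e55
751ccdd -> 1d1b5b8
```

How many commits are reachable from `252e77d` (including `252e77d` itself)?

Walking parent pointers from 252e77d: reachable set = {1e4c575, 252e77d, 5d0b397, b3820a7, ccf4eb2, d3c4426}.
That is 6 commits.

6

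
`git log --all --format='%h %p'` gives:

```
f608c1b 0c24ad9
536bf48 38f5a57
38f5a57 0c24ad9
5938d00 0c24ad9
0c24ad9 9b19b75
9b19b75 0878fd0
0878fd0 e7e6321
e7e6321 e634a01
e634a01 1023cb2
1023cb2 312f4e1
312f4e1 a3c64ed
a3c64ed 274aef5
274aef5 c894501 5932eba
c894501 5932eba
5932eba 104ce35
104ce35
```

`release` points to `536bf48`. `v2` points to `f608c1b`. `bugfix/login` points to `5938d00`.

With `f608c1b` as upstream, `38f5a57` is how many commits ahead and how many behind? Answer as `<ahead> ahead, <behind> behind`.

Reachable from 38f5a57: {0878fd0, 0c24ad9, 1023cb2, 104ce35, 274aef5, 312f4e1, 38f5a57, 5932eba, 9b19b75, a3c64ed, c894501, e634a01, e7e6321}.
Reachable from f608c1b: {0878fd0, 0c24ad9, 1023cb2, 104ce35, 274aef5, 312f4e1, 5932eba, 9b19b75, a3c64ed, c894501, e634a01, e7e6321, f608c1b}.
Only in 38f5a57's history (ahead): {38f5a57} — 1.
Only in f608c1b's history (behind): {f608c1b} — 1.

1 ahead, 1 behind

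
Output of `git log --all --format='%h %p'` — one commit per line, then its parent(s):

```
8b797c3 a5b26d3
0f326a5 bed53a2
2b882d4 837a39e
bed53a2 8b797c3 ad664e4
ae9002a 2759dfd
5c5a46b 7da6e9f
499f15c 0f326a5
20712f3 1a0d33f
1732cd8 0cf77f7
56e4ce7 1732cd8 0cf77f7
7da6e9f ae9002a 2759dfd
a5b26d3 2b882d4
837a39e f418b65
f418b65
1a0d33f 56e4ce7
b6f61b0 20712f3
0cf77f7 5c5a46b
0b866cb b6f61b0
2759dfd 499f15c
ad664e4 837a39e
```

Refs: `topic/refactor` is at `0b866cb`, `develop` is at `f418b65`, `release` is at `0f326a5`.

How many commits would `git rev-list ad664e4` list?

Walking parent pointers from ad664e4: reachable set = {837a39e, ad664e4, f418b65}.
That is 3 commits.

3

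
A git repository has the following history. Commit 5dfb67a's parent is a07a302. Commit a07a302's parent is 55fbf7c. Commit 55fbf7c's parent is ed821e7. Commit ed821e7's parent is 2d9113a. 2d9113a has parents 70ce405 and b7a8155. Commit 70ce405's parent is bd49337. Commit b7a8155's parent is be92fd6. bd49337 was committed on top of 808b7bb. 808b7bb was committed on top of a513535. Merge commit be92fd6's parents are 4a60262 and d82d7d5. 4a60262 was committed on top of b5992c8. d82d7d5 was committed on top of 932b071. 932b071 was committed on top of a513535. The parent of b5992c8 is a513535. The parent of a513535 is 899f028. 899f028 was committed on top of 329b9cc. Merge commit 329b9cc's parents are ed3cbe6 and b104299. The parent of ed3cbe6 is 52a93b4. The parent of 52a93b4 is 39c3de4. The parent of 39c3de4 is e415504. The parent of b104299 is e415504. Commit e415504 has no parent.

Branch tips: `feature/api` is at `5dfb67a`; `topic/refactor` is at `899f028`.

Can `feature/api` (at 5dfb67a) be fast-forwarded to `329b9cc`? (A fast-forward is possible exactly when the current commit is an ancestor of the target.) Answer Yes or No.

A fast-forward from 5dfb67a to 329b9cc is possible iff 5dfb67a is an ancestor of 329b9cc.
Ancestors of 329b9cc: {329b9cc, 39c3de4, 52a93b4, b104299, e415504, ed3cbe6}.
5dfb67a is not among them, so fast-forward is not possible.

No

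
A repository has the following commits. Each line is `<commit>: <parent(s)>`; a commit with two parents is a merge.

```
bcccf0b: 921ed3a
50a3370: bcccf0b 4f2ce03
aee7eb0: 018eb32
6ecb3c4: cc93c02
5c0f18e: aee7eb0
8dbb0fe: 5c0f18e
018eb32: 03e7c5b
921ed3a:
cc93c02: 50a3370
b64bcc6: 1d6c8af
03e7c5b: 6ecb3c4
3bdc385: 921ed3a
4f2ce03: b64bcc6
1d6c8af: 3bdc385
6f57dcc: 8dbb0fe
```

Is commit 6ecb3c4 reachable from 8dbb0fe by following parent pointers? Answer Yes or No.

Yes

Ancestors of 8dbb0fe (commits reachable by following parents): {018eb32, 03e7c5b, 1d6c8af, 3bdc385, 4f2ce03, 50a3370, 5c0f18e, 6ecb3c4, 8dbb0fe, 921ed3a, aee7eb0, b64bcc6, bcccf0b, cc93c02}.
6ecb3c4 is in that set, so it is an ancestor of 8dbb0fe.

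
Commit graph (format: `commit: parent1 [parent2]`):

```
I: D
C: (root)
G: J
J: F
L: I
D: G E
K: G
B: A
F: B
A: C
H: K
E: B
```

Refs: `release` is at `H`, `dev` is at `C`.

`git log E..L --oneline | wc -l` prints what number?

Reachable from L: {A, B, C, D, E, F, G, I, J, L}.
Reachable from E: {A, B, C, E}.
In L's history but not E's: {D, F, G, I, J, L} — 6 commits.

6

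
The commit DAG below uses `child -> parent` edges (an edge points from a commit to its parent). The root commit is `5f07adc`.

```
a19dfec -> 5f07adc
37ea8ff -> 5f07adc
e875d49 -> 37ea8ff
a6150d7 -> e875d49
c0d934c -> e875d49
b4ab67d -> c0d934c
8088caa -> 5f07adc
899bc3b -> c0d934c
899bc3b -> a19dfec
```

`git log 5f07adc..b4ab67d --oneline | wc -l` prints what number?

4

Reachable from b4ab67d: {37ea8ff, 5f07adc, b4ab67d, c0d934c, e875d49}.
Reachable from 5f07adc: {5f07adc}.
In b4ab67d's history but not 5f07adc's: {37ea8ff, b4ab67d, c0d934c, e875d49} — 4 commits.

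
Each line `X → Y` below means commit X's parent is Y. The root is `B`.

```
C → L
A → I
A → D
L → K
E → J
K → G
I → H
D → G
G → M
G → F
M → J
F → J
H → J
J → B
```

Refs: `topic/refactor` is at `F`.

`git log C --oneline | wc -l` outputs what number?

Walking parent pointers from C: reachable set = {B, C, F, G, J, K, L, M}.
That is 8 commits.

8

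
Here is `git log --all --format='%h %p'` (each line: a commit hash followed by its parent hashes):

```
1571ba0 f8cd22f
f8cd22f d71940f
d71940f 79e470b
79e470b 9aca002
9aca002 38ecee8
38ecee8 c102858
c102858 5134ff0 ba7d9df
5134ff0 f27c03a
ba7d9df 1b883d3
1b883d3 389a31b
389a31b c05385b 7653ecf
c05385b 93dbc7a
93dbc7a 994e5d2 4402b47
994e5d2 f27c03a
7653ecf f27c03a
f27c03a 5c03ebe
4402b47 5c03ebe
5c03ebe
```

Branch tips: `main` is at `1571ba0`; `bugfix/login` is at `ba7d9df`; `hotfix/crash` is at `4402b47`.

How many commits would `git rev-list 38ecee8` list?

Walking parent pointers from 38ecee8: reachable set = {1b883d3, 389a31b, 38ecee8, 4402b47, 5134ff0, 5c03ebe, 7653ecf, 93dbc7a, 994e5d2, ba7d9df, c05385b, c102858, f27c03a}.
That is 13 commits.

13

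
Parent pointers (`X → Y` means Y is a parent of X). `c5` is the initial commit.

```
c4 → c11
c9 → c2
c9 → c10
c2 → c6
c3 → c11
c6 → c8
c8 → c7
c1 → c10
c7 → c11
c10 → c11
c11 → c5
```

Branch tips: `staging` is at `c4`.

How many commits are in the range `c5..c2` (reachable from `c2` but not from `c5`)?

5

Reachable from c2: {c11, c2, c5, c6, c7, c8}.
Reachable from c5: {c5}.
In c2's history but not c5's: {c11, c2, c6, c7, c8} — 5 commits.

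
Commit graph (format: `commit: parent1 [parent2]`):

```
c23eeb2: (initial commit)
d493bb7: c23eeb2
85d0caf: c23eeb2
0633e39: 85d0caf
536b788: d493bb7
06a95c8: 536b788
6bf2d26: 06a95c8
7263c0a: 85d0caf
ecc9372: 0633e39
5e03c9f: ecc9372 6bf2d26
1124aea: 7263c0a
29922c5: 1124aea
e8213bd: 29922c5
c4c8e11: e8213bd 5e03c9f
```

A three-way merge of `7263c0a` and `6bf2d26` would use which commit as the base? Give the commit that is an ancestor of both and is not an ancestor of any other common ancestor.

Ancestors of 7263c0a: {7263c0a, 85d0caf, c23eeb2}.
Ancestors of 6bf2d26: {06a95c8, 536b788, 6bf2d26, c23eeb2, d493bb7}.
Common ancestors: {c23eeb2}.
The only common ancestor is c23eeb2, so it is the merge base.

c23eeb2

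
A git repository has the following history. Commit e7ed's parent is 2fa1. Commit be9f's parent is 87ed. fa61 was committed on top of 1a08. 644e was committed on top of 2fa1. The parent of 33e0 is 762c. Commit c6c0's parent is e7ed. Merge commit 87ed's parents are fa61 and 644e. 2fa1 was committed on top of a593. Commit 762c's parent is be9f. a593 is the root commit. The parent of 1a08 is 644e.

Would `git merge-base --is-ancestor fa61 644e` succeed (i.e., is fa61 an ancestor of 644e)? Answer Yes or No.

Ancestors of 644e: {2fa1, 644e, a593}.
fa61 is not in that set, so it is not an ancestor of 644e.

No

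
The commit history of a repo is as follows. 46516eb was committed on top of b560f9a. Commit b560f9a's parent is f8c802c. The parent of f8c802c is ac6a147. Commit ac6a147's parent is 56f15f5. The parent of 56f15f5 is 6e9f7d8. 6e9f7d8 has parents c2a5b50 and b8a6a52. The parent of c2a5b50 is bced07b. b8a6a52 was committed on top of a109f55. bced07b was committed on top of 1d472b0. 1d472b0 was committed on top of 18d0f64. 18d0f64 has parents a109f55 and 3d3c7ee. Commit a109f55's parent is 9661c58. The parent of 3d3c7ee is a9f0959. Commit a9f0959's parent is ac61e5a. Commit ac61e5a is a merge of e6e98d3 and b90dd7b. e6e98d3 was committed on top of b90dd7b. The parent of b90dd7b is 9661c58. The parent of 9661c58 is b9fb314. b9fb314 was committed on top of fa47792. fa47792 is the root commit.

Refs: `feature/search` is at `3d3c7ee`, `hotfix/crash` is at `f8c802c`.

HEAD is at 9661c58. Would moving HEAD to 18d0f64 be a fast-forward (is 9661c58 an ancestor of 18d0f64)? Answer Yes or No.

A fast-forward from 9661c58 to 18d0f64 is possible iff 9661c58 is an ancestor of 18d0f64.
Ancestors of 18d0f64: {18d0f64, 3d3c7ee, 9661c58, a109f55, a9f0959, ac61e5a, b90dd7b, b9fb314, e6e98d3, fa47792}.
9661c58 is among them, so fast-forward is possible.

Yes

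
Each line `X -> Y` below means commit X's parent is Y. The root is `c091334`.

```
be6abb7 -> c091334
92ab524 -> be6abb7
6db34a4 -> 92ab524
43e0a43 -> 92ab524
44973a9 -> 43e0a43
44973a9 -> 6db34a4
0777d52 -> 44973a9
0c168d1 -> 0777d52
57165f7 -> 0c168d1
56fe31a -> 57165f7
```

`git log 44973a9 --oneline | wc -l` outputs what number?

6

Walking parent pointers from 44973a9: reachable set = {43e0a43, 44973a9, 6db34a4, 92ab524, be6abb7, c091334}.
That is 6 commits.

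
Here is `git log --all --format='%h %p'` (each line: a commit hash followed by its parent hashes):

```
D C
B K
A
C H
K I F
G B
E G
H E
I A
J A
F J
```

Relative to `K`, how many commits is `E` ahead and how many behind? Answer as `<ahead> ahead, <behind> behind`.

Reachable from E: {A, B, E, F, G, I, J, K}.
Reachable from K: {A, F, I, J, K}.
Only in E's history (ahead): {B, E, G} — 3.
Only in K's history (behind): {} — 0.

3 ahead, 0 behind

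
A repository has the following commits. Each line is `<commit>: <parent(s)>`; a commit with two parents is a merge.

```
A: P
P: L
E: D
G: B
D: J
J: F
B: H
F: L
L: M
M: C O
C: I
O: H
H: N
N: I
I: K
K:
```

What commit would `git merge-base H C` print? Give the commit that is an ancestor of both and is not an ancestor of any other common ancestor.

I

Ancestors of H: {H, I, K, N}.
Ancestors of C: {C, I, K}.
Common ancestors: {I, K}.
Among these, I is not an ancestor of any other common ancestor — it is the merge base.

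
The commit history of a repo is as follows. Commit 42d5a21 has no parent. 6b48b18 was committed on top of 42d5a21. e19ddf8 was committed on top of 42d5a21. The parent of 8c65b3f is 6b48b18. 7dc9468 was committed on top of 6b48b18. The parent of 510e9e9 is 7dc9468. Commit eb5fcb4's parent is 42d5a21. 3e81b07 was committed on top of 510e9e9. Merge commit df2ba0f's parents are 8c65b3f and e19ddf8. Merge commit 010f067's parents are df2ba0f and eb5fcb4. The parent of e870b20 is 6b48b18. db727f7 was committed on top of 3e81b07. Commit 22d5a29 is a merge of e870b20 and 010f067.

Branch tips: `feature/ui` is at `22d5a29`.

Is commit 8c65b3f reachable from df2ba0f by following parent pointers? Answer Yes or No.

Yes

Ancestors of df2ba0f (commits reachable by following parents): {42d5a21, 6b48b18, 8c65b3f, df2ba0f, e19ddf8}.
8c65b3f is in that set, so it is an ancestor of df2ba0f.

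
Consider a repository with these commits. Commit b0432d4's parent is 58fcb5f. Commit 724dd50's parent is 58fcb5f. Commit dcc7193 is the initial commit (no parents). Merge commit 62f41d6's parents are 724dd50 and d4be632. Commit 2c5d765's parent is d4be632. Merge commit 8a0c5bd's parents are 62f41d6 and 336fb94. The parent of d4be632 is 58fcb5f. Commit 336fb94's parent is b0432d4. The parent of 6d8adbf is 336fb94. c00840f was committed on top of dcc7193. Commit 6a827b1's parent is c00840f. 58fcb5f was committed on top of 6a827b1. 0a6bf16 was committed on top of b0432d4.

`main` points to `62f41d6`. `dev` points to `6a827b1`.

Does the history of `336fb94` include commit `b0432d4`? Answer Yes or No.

Ancestors of 336fb94 (commits reachable by following parents): {336fb94, 58fcb5f, 6a827b1, b0432d4, c00840f, dcc7193}.
b0432d4 is in that set, so it is an ancestor of 336fb94.

Yes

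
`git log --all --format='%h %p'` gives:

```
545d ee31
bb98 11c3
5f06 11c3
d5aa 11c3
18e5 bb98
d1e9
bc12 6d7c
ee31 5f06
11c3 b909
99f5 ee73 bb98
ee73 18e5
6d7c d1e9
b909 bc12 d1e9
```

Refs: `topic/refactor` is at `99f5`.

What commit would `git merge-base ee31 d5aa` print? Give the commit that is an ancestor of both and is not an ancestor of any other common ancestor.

Ancestors of ee31: {11c3, 5f06, 6d7c, b909, bc12, d1e9, ee31}.
Ancestors of d5aa: {11c3, 6d7c, b909, bc12, d1e9, d5aa}.
Common ancestors: {11c3, 6d7c, b909, bc12, d1e9}.
Among these, 11c3 is not an ancestor of any other common ancestor — it is the merge base.

11c3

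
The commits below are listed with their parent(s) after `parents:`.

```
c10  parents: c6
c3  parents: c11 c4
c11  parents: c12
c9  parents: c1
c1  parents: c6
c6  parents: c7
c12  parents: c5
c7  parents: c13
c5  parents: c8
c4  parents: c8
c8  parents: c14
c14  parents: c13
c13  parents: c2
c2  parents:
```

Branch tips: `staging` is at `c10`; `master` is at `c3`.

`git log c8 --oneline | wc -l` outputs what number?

Walking parent pointers from c8: reachable set = {c13, c14, c2, c8}.
That is 4 commits.

4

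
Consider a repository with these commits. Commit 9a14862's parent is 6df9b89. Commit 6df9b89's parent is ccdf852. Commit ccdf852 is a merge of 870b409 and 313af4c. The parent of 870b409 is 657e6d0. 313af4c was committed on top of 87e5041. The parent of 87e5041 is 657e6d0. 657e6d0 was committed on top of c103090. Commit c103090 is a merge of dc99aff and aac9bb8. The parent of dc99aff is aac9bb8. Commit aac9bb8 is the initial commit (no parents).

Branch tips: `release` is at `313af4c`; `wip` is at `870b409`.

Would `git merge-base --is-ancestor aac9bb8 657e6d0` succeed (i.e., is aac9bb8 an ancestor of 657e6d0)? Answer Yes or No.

Ancestors of 657e6d0 (commits reachable by following parents): {657e6d0, aac9bb8, c103090, dc99aff}.
aac9bb8 is in that set, so it is an ancestor of 657e6d0.

Yes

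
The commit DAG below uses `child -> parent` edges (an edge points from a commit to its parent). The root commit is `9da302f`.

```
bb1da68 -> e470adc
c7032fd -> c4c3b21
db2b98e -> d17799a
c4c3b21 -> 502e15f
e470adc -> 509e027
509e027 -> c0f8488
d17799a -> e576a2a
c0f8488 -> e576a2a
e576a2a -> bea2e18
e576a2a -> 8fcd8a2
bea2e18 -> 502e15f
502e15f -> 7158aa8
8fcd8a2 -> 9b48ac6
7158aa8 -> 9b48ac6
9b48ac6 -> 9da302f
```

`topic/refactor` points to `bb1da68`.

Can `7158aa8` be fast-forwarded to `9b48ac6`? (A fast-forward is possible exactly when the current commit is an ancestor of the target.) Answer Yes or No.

No

A fast-forward from 7158aa8 to 9b48ac6 is possible iff 7158aa8 is an ancestor of 9b48ac6.
Ancestors of 9b48ac6: {9b48ac6, 9da302f}.
7158aa8 is not among them, so fast-forward is not possible.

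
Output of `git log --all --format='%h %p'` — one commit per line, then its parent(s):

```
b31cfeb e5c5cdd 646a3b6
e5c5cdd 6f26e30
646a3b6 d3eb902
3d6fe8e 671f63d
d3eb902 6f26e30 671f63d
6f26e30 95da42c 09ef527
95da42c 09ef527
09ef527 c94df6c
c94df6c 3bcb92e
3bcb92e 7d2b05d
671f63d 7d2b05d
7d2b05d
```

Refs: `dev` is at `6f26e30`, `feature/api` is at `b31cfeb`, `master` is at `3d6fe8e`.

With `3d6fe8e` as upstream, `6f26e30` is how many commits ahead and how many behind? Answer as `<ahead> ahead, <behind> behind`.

Reachable from 6f26e30: {09ef527, 3bcb92e, 6f26e30, 7d2b05d, 95da42c, c94df6c}.
Reachable from 3d6fe8e: {3d6fe8e, 671f63d, 7d2b05d}.
Only in 6f26e30's history (ahead): {09ef527, 3bcb92e, 6f26e30, 95da42c, c94df6c} — 5.
Only in 3d6fe8e's history (behind): {3d6fe8e, 671f63d} — 2.

5 ahead, 2 behind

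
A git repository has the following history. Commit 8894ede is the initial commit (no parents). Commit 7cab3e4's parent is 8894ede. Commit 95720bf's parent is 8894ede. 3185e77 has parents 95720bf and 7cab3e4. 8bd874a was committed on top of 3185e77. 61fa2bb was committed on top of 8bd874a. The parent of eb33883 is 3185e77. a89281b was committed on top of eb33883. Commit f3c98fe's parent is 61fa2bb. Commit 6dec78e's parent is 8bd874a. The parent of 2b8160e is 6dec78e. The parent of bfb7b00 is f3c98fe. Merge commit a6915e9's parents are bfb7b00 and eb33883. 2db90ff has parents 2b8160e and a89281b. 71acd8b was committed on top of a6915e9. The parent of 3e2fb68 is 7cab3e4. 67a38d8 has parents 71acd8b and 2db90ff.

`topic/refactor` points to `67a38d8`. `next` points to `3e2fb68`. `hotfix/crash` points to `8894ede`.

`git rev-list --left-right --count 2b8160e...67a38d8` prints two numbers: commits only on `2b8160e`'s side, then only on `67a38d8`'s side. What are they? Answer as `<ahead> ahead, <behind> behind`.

Reachable from 2b8160e: {2b8160e, 3185e77, 6dec78e, 7cab3e4, 8894ede, 8bd874a, 95720bf}.
Reachable from 67a38d8: {2b8160e, 2db90ff, 3185e77, 61fa2bb, 67a38d8, 6dec78e, 71acd8b, 7cab3e4, 8894ede, 8bd874a, 95720bf, a6915e9, a89281b, bfb7b00, eb33883, f3c98fe}.
Only in 2b8160e's history (ahead): {} — 0.
Only in 67a38d8's history (behind): {2db90ff, 61fa2bb, 67a38d8, 71acd8b, a6915e9, a89281b, bfb7b00, eb33883, f3c98fe} — 9.

0 ahead, 9 behind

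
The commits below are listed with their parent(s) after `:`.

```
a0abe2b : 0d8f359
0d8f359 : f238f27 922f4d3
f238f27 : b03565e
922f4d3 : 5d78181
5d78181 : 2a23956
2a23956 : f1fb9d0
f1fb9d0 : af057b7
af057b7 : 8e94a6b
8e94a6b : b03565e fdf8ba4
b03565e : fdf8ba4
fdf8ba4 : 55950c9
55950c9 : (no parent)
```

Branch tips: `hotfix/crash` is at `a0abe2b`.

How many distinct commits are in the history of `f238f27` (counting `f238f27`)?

Walking parent pointers from f238f27: reachable set = {55950c9, b03565e, f238f27, fdf8ba4}.
That is 4 commits.

4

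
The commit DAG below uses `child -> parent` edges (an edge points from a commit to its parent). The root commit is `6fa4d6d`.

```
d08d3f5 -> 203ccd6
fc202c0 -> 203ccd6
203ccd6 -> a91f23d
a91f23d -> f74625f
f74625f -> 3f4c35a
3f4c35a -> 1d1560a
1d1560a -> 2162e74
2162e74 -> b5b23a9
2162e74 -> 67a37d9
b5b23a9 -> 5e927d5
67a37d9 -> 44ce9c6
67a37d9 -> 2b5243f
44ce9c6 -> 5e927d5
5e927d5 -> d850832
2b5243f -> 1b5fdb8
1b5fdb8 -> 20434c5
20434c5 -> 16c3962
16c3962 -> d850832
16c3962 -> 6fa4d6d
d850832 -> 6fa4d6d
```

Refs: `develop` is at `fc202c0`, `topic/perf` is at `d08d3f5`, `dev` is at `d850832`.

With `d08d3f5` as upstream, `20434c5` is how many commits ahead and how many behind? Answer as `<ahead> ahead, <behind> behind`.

Reachable from 20434c5: {16c3962, 20434c5, 6fa4d6d, d850832}.
Reachable from d08d3f5: {16c3962, 1b5fdb8, 1d1560a, 203ccd6, 20434c5, 2162e74, 2b5243f, 3f4c35a, 44ce9c6, 5e927d5, 67a37d9, 6fa4d6d, a91f23d, b5b23a9, d08d3f5, d850832, f74625f}.
Only in 20434c5's history (ahead): {} — 0.
Only in d08d3f5's history (behind): {1b5fdb8, 1d1560a, 203ccd6, 2162e74, 2b5243f, 3f4c35a, 44ce9c6, 5e927d5, 67a37d9, a91f23d, b5b23a9, d08d3f5, f74625f} — 13.

0 ahead, 13 behind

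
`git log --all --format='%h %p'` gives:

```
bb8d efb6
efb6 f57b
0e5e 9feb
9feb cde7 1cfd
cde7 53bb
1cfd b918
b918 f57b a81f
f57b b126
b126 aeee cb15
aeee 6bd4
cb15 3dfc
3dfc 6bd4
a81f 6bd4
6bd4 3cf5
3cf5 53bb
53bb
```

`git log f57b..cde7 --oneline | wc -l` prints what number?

Reachable from cde7: {53bb, cde7}.
Reachable from f57b: {3cf5, 3dfc, 53bb, 6bd4, aeee, b126, cb15, f57b}.
In cde7's history but not f57b's: {cde7} — 1 commit.

1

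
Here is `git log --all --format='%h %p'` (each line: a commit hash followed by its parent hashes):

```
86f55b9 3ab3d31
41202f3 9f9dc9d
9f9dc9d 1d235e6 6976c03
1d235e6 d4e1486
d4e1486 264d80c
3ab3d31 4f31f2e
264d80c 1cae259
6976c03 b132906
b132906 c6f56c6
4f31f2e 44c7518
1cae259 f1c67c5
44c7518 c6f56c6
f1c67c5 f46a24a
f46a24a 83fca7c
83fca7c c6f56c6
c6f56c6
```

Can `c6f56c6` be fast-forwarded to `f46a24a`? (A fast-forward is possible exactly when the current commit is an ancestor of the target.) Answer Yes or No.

Yes

A fast-forward from c6f56c6 to f46a24a is possible iff c6f56c6 is an ancestor of f46a24a.
Ancestors of f46a24a: {83fca7c, c6f56c6, f46a24a}.
c6f56c6 is among them, so fast-forward is possible.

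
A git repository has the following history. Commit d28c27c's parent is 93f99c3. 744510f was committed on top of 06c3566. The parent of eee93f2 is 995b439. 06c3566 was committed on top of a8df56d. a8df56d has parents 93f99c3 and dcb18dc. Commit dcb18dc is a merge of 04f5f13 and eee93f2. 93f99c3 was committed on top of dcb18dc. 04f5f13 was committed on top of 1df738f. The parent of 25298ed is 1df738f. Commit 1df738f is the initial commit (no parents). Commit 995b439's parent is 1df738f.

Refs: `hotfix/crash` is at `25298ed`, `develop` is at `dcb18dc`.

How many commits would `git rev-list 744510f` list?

Walking parent pointers from 744510f: reachable set = {04f5f13, 06c3566, 1df738f, 744510f, 93f99c3, 995b439, a8df56d, dcb18dc, eee93f2}.
That is 9 commits.

9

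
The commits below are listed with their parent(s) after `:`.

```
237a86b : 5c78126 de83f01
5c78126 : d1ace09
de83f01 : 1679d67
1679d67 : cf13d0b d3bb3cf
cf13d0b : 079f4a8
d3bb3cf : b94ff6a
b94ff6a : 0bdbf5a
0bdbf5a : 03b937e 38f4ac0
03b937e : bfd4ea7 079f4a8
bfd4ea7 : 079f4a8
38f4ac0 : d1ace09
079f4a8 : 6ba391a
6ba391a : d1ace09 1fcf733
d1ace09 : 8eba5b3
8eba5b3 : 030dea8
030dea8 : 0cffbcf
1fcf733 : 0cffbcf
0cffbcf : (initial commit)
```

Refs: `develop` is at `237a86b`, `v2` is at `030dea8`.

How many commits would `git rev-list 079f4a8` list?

Walking parent pointers from 079f4a8: reachable set = {030dea8, 079f4a8, 0cffbcf, 1fcf733, 6ba391a, 8eba5b3, d1ace09}.
That is 7 commits.

7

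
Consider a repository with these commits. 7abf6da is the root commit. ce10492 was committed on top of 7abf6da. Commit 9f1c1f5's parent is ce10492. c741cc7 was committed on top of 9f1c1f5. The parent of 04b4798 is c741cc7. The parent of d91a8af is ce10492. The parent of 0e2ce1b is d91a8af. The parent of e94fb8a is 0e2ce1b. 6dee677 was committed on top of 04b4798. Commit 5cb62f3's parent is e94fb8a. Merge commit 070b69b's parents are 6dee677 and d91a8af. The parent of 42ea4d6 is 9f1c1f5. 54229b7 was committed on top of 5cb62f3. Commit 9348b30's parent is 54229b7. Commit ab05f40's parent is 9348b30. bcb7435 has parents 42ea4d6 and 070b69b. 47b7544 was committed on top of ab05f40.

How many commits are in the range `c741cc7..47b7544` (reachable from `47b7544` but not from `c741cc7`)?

Reachable from 47b7544: {0e2ce1b, 47b7544, 54229b7, 5cb62f3, 7abf6da, 9348b30, ab05f40, ce10492, d91a8af, e94fb8a}.
Reachable from c741cc7: {7abf6da, 9f1c1f5, c741cc7, ce10492}.
In 47b7544's history but not c741cc7's: {0e2ce1b, 47b7544, 54229b7, 5cb62f3, 9348b30, ab05f40, d91a8af, e94fb8a} — 8 commits.

8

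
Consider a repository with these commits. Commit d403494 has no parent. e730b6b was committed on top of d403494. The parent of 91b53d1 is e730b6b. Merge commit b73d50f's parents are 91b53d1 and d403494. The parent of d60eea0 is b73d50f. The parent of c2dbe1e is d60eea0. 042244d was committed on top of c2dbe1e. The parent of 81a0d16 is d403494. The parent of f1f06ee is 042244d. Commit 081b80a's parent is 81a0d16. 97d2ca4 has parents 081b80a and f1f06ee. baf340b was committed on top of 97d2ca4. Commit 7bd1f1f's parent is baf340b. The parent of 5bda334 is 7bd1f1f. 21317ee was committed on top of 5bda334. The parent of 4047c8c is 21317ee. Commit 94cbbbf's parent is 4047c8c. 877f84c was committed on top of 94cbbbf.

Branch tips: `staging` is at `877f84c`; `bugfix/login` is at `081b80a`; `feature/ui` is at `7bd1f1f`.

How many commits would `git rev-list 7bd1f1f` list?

Walking parent pointers from 7bd1f1f: reachable set = {042244d, 081b80a, 7bd1f1f, 81a0d16, 91b53d1, 97d2ca4, b73d50f, baf340b, c2dbe1e, d403494, d60eea0, e730b6b, f1f06ee}.
That is 13 commits.

13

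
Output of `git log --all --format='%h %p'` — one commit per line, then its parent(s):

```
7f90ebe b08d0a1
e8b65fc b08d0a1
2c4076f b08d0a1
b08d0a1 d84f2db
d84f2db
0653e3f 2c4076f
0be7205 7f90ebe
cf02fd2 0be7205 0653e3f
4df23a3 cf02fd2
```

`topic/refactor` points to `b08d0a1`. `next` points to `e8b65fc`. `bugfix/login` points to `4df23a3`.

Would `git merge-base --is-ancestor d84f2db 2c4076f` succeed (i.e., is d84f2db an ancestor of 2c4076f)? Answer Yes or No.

Ancestors of 2c4076f (commits reachable by following parents): {2c4076f, b08d0a1, d84f2db}.
d84f2db is in that set, so it is an ancestor of 2c4076f.

Yes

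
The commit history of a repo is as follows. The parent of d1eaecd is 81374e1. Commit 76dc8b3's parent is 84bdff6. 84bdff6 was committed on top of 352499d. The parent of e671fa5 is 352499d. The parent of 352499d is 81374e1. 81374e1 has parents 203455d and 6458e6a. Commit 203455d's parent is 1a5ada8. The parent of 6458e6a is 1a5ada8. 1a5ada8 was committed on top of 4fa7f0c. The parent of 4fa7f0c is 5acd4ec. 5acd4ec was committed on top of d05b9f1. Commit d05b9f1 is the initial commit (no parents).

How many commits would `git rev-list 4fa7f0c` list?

3

Walking parent pointers from 4fa7f0c: reachable set = {4fa7f0c, 5acd4ec, d05b9f1}.
That is 3 commits.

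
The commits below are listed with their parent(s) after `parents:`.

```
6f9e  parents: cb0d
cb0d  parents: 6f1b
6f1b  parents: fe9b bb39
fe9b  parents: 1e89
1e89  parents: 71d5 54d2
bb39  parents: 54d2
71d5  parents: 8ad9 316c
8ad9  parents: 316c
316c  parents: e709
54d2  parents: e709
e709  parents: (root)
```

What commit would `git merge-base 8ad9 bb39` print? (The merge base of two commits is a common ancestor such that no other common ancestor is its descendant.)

Ancestors of 8ad9: {316c, 8ad9, e709}.
Ancestors of bb39: {54d2, bb39, e709}.
Common ancestors: {e709}.
The only common ancestor is e709, so it is the merge base.

e709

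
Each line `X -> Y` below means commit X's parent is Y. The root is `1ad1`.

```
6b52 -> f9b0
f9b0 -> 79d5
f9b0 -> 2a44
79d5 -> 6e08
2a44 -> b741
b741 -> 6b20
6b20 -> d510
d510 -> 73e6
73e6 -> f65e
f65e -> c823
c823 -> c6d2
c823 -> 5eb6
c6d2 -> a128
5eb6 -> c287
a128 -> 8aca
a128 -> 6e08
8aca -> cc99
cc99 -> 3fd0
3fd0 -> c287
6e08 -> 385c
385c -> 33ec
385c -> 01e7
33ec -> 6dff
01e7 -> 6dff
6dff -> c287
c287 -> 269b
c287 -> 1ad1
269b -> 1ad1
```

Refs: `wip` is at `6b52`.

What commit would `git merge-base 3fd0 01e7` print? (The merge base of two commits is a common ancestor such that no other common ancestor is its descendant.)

Ancestors of 3fd0: {1ad1, 269b, 3fd0, c287}.
Ancestors of 01e7: {01e7, 1ad1, 269b, 6dff, c287}.
Common ancestors: {1ad1, 269b, c287}.
Among these, c287 is not an ancestor of any other common ancestor — it is the merge base.

c287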